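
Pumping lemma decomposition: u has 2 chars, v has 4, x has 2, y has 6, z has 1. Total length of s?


|s| = |u| + |v| + |x| + |y| + |z|
= 2 + 4 + 2 + 6 + 1
= 6 + 2 + 7
= 8 + 7
= 15

15


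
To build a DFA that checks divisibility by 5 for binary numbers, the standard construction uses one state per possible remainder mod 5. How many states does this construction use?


Divisibility by 5 is tracked via the remainder mod 5: 0, 1, ..., 4
The construction assigns one state to each remainder
Number of remainders = 5

5


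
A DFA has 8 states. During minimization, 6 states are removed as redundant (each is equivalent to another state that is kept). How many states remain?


Original DFA: 8 states
Redundant states removed: 6
Minimized states = original - removed
= 8 - 6
= 2

2


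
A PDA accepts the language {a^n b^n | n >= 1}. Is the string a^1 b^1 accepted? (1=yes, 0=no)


Language requires equal numbers of a's and b's
PDA pushes for each 'a', pops for each 'b'
Number of a's = 1
Number of b's = 1
1 == 1 -> Accept

1


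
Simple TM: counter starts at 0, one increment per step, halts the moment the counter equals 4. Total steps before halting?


Counter starts at 0. Counting sequence:
  Step 1: counter = 1
  Step 2: counter = 2
  Step 3: counter = 3
  Step 4: counter = 4
Counter reached 4 -> halt
Total steps = 4

4


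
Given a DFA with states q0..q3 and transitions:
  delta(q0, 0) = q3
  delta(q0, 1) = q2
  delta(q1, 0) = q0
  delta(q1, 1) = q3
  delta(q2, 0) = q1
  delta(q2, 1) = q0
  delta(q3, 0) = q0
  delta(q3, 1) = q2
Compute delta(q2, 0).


Looking up transition function:
delta(q2, 0) in the table
Row: q2, Column: 0
Result: q1

q1


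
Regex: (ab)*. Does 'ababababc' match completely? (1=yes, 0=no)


Pattern: (ab)*
String: 'ababababc'
Pattern requires: zero or more repetitions of 'ab'
Length 9 is odd -> cannot be (ab)* -> no match
Result: 0

0


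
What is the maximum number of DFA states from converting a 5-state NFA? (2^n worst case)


NFA has 5 states
Subset construction: each DFA state = subset of NFA states
Maximum subsets = 2^5
2^5 = 32

32


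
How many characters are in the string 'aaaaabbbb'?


String: 'aaaaabbbb'
Counting characters:
  'a' appears 5 time(s)
  'b' appears 4 time(s)
Total length = 5 + 4 = 9

9


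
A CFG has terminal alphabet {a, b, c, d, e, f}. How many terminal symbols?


Terminal symbols: a, b, c, d, e, f
Counting each: a (#1), b (#2), c (#3), d (#4), e (#5), f (#6)
Total = 6

6


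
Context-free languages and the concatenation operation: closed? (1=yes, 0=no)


CFL closure properties:
  Closed under: union, concatenation, Kleene star
  NOT closed under: intersection, complement
Operation 'concatenation' is in closed list -> Yes (closed)

1


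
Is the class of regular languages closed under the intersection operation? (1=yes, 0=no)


Regular languages are closed under:
- Union (DFA product construction)
- Intersection (DFA product construction)
- Complement (swap accept/reject states)
- Concatenation (NFA construction)
- Kleene star (NFA construction)
intersection is in this list
Therefore: closed

1


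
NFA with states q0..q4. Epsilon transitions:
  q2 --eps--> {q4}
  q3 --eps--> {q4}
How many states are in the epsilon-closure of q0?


Starting from q0
Initialize closure = {q0}
q0 has no outgoing epsilon transitions -> nothing to add
Final closure: {q0}
Size = 1

1


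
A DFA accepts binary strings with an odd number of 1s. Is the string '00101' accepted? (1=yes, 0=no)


DFA has 2 states: q_even (start, accept=no) and q_odd
Processing string '00101' character by character:
  Position 0: read '0', 1-count=0 -> q_even (no change)
  Position 1: read '0', 1-count=0 -> q_even (no change)
  Position 2: read '1', 1-count=1 -> q_odd
  Position 3: read '0', 1-count=1 -> q_odd (no change)
  Position 4: read '1', 1-count=2 -> q_even
Final state: q_even, total 1s = 2 (even); the DFA requires an odd count -> reject

0


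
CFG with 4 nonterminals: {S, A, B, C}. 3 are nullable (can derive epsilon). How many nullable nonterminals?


Nonterminals: {S, A, B, C}
A nonterminal is nullable if it can derive epsilon
Counting nullable nonterminals: 3
Total nullable = 3

3


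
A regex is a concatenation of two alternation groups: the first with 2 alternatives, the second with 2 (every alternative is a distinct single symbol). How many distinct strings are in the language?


First group: 2 alternatives
Second group: 2 alternatives
Concatenation: each choice from group 1 pairs with each from group 2
Total = 2 x 2 = 4

4


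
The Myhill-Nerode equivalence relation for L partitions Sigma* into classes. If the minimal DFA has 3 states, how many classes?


Myhill-Nerode theorem:
Number of equivalence classes = number of states in minimal DFA
Minimal DFA states = 3
Therefore equivalence classes = 3

3


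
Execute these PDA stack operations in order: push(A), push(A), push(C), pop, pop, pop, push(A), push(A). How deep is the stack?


Tracing stack operations:
  push(A) -> stack = [A], depth=1
  push(A) -> stack = [A,A], depth=2
  push(C) -> stack = [A,A,C], depth=3
  pop -> removed C, stack = [A,A], depth=2
  pop -> removed A, stack = [A], depth=1
  pop -> removed A, stack = [], depth=0
  push(A) -> stack = [A], depth=1
  push(A) -> stack = [A,A], depth=2
Final depth = 2

2


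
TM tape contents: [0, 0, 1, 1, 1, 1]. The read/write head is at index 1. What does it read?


Tape: [0, 0, 1, 1, 1, 1]
Positions: 0 1 2 3 4 5
Values:    0 0 1 1 1 1
Head at position 1
tape[1] = 0

0


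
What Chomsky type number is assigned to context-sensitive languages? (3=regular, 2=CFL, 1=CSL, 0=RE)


Chomsky hierarchy levels:
  Type 3: Regular (DFA/NFA/regex)
  Type 2: Context-free (PDA)
  Type 1: Context-sensitive
  Type 0: Recursively enumerable (TM)
'context-sensitive' corresponds to Type 1

1


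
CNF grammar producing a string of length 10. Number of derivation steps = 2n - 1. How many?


Chomsky Normal Form derivation:
String length n = 10
Each step either:
  - Splits a nonterminal into two (n-1 such steps)
  - Converts a nonterminal to terminal (n such steps)
Total = (n-1) + n = 2n - 1
= 2(10) - 1
= 20 - 1
= 19

19


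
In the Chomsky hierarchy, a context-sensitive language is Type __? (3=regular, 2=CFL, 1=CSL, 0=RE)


Chomsky hierarchy levels:
  Type 3: Regular (DFA/NFA/regex)
  Type 2: Context-free (PDA)
  Type 1: Context-sensitive
  Type 0: Recursively enumerable (TM)
'context-sensitive' corresponds to Type 1

1


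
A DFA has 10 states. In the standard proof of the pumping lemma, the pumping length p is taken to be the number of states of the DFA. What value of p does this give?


Pumping lemma for regular languages (standard proof):
Take p = |Q|, the number of DFA states.
Any string of length >= |Q| passes through |Q|+1 states while reading its first |Q| symbols,
so by pigeonhole some state repeats, giving the loop that can be pumped.
Here |Q| = 10
Therefore the proof uses p = 10

10


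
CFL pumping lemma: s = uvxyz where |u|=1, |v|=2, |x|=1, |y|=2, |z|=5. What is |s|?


|s| = |u| + |v| + |x| + |y| + |z|
= 1 + 2 + 1 + 2 + 5
= 3 + 1 + 7
= 4 + 7
= 11

11


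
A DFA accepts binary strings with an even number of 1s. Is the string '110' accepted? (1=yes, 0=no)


DFA has 2 states: q_even (start, accept=yes) and q_odd
Processing string '110' character by character:
  Position 0: read '1', 1-count=1 -> q_odd
  Position 1: read '1', 1-count=2 -> q_even
  Position 2: read '0', 1-count=2 -> q_even (no change)
Final state: q_even, total 1s = 2 (even); the DFA requires an even count -> accept

1


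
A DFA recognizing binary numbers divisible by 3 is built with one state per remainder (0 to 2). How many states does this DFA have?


Divisibility by 3 is tracked via the remainder mod 3: 0, 1, ..., 2
The construction assigns one state to each remainder
Number of remainders = 3

3


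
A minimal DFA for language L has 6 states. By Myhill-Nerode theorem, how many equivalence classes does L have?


Myhill-Nerode theorem:
Number of equivalence classes = number of states in minimal DFA
Minimal DFA states = 6
Therefore equivalence classes = 6

6


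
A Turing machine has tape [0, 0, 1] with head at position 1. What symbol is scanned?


Tape: [0, 0, 1]
Positions: 0 1 2
Values:    0 0 1
Head at position 1
tape[1] = 0

0


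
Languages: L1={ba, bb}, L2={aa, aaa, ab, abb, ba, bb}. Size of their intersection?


L1 = {ba, bb}
L2 = {aa, aaa, ab, abb, ba, bb}
Checking each string in L1 against L2:
  'ba': in L2? Yes
  'bb': in L2? Yes
Intersection = {ba, bb}
|L1 ∩ L2| = 2

2


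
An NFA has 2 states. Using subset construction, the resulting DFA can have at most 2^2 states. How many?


NFA has 2 states
Subset construction: each DFA state = subset of NFA states
Maximum subsets = 2^2
2^2 = 4

4


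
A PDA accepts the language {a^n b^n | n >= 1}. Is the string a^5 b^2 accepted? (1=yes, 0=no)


Language requires equal numbers of a's and b's
PDA pushes for each 'a', pops for each 'b'
Number of a's = 5
Number of b's = 2
5 != 2 -> Reject

0


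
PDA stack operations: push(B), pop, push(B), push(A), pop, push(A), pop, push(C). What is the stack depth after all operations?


Tracing stack operations:
  push(B) -> stack = [B], depth=1
  pop -> removed B, stack = [], depth=0
  push(B) -> stack = [B], depth=1
  push(A) -> stack = [B,A], depth=2
  pop -> removed A, stack = [B], depth=1
  push(A) -> stack = [B,A], depth=2
  pop -> removed A, stack = [B], depth=1
  push(C) -> stack = [B,C], depth=2
Final depth = 2

2


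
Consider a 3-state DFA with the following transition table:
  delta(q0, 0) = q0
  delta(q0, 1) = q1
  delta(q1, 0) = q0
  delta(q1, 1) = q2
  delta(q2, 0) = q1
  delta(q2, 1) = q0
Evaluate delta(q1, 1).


Looking up transition function:
delta(q1, 1) in the table
Row: q1, Column: 1
Result: q2

q2


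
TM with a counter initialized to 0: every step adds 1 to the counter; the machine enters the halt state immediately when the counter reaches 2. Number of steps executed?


Counter starts at 0. Counting sequence:
  Step 1: counter = 1
  Step 2: counter = 2
Counter reached 2 -> halt
Total steps = 2

2


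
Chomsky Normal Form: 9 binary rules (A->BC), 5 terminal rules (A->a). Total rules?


CNF allows two rule forms:
  A -> BC (binary): 9 rules
  A -> a (terminal): 5 rules
Total = 9 + 5 = 14

14


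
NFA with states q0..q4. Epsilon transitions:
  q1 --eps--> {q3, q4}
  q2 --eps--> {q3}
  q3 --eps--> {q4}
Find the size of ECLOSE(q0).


Starting from q0
Initialize closure = {q0}
q0 has no outgoing epsilon transitions -> nothing to add
Final closure: {q0}
Size = 1

1


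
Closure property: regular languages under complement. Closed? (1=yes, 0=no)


Regular languages are closed under:
- Union (DFA product construction)
- Intersection (DFA product construction)
- Complement (swap accept/reject states)
- Concatenation (NFA construction)
- Kleene star (NFA construction)
complement is in this list
Therefore: closed

1


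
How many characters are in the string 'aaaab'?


String: 'aaaab'
Counting characters:
  'a' appears 4 time(s)
  'b' appears 1 time(s)
Total length = 4 + 1 = 5

5


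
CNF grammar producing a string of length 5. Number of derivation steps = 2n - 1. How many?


Chomsky Normal Form derivation:
String length n = 5
Each step either:
  - Splits a nonterminal into two (n-1 such steps)
  - Converts a nonterminal to terminal (n such steps)
Total = (n-1) + n = 2n - 1
= 2(5) - 1
= 10 - 1
= 9

9


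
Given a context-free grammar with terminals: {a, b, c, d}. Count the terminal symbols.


Terminal symbols: a, b, c, d
Counting each: a (#1), b (#2), c (#3), d (#4)
Total = 4

4


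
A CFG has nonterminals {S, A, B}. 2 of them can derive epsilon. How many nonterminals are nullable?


Nonterminals: {S, A, B}
A nonterminal is nullable if it can derive epsilon
Counting nullable nonterminals: 2
Total nullable = 2

2


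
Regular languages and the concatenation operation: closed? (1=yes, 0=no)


Regular languages are closed under all standard operations:
- Union: Yes (product construction)
- Intersection: Yes (product construction)
- Complement: Yes (swap accept/reject)
- Concatenation: Yes (NFA construction)
Operation: concatenation -> Closed

1


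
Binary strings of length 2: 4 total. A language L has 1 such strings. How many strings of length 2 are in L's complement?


Alphabet: {0,1}
String length: 2
Total strings of length 2 = 2^2 = 4
Strings in L = 1
Complement = total - |L|
= 4 - 1
= 3

3


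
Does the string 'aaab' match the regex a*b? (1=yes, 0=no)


Pattern: a*b
String: 'aaab'
Pattern requires: zero or more 'a's followed by exactly one 'b'
Found 3 leading 'a's
Remaining: 'b'
Remaining is exactly 'b' -> match
Result: 1

1


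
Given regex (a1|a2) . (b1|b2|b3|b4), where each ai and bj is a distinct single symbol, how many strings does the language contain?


First group: 2 alternatives
Second group: 4 alternatives
Concatenation: each choice from group 1 pairs with each from group 2
Total = 2 x 4 = 8

8


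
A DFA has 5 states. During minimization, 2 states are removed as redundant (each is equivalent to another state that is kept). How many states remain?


Original DFA: 5 states
Redundant states removed: 2
Minimized states = original - removed
= 5 - 2
= 3

3


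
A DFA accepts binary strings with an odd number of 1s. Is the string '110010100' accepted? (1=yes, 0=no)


DFA has 2 states: q_even (start, accept=no) and q_odd
Processing string '110010100' character by character:
  Position 0: read '1', 1-count=1 -> q_odd
  Position 1: read '1', 1-count=2 -> q_even
  Position 2: read '0', 1-count=2 -> q_even (no change)
  Position 3: read '0', 1-count=2 -> q_even (no change)
  Position 4: read '1', 1-count=3 -> q_odd
  Position 5: read '0', 1-count=3 -> q_odd (no change)
  Position 6: read '1', 1-count=4 -> q_even
  Position 7: read '0', 1-count=4 -> q_even (no change)
  Position 8: read '0', 1-count=4 -> q_even (no change)
Final state: q_even, total 1s = 4 (even); the DFA requires an odd count -> reject

0


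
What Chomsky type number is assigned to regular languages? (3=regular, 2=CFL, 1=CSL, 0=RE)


Chomsky hierarchy levels:
  Type 3: Regular (DFA/NFA/regex)
  Type 2: Context-free (PDA)
  Type 1: Context-sensitive
  Type 0: Recursively enumerable (TM)
'regular' corresponds to Type 3

3


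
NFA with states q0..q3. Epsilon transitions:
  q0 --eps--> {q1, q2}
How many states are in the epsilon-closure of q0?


Starting from q0
Initialize closure = {q0}
Follow epsilon from q0 -> add q1
Follow epsilon from q0 -> add q2
Final closure: {q0, q1, q2}
Size = 3

3


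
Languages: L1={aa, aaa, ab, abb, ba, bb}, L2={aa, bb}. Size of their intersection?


L1 = {aa, aaa, ab, abb, ba, bb}
L2 = {aa, bb}
Checking each string in L1 against L2:
  'aa': in L2? Yes
  'aaa': in L2? No
  'ab': in L2? No
  'abb': in L2? No
  'ba': in L2? No
  'bb': in L2? Yes
Intersection = {aa, bb}
|L1 ∩ L2| = 2

2


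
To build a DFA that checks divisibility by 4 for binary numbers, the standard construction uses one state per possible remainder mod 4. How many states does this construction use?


Divisibility by 4 is tracked via the remainder mod 4: 0, 1, ..., 3
The construction assigns one state to each remainder
Number of remainders = 4

4


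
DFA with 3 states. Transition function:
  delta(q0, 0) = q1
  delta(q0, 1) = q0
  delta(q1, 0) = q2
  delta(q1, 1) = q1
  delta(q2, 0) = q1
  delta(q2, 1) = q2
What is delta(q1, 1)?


Looking up transition function:
delta(q1, 1) in the table
Row: q1, Column: 1
Result: q1

q1


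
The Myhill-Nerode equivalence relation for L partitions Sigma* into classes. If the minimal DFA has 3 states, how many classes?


Myhill-Nerode theorem:
Number of equivalence classes = number of states in minimal DFA
Minimal DFA states = 3
Therefore equivalence classes = 3

3


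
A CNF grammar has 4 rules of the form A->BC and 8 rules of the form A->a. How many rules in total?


CNF allows two rule forms:
  A -> BC (binary): 4 rules
  A -> a (terminal): 8 rules
Total = 4 + 8 = 12

12


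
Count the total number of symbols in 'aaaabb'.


String: 'aaaabb'
Counting characters:
  'a' appears 4 time(s)
  'b' appears 2 time(s)
Total length = 4 + 2 = 6

6


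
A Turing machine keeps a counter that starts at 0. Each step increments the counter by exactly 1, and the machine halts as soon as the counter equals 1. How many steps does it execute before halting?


Counter starts at 0. Counting sequence:
  Step 1: counter = 1
Counter reached 1 -> halt
Total steps = 1

1


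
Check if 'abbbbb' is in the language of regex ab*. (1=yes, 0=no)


Pattern: ab*
String: 'abbbbb'
Pattern requires: exactly one 'a' followed by zero or more 'b's
First char is 'a' -> OK
Rest 'bbbbb': all b's? Yes
Result: 1

1


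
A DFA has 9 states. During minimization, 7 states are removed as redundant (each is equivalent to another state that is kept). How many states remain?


Original DFA: 9 states
Redundant states removed: 7
Minimized states = original - removed
= 9 - 7
= 2

2


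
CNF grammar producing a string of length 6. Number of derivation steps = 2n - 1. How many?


Chomsky Normal Form derivation:
String length n = 6
Each step either:
  - Splits a nonterminal into two (n-1 such steps)
  - Converts a nonterminal to terminal (n such steps)
Total = (n-1) + n = 2n - 1
= 2(6) - 1
= 12 - 1
= 11

11


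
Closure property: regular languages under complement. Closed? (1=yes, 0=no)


Regular languages are closed under:
- Union (DFA product construction)
- Intersection (DFA product construction)
- Complement (swap accept/reject states)
- Concatenation (NFA construction)
- Kleene star (NFA construction)
complement is in this list
Therefore: closed

1


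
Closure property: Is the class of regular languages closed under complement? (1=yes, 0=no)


Regular languages are closed under all standard operations:
- Union: Yes (product construction)
- Intersection: Yes (product construction)
- Complement: Yes (swap accept/reject)
- Concatenation: Yes (NFA construction)
Operation: complement -> Closed

1


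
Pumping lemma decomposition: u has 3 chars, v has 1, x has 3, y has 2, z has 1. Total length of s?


|s| = |u| + |v| + |x| + |y| + |z|
= 3 + 1 + 3 + 2 + 1
= 4 + 3 + 3
= 7 + 3
= 10

10


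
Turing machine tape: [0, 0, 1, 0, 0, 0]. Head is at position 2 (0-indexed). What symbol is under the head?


Tape: [0, 0, 1, 0, 0, 0]
Positions: 0 1 2 3 4 5
Values:    0 0 1 0 0 0
Head at position 2
tape[2] = 1

1


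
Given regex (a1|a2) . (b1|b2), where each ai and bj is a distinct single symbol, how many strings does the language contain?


First group: 2 alternatives
Second group: 2 alternatives
Concatenation: each choice from group 1 pairs with each from group 2
Total = 2 x 2 = 4

4


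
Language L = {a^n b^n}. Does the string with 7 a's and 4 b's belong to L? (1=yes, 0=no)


Language requires equal numbers of a's and b's
PDA pushes for each 'a', pops for each 'b'
Number of a's = 7
Number of b's = 4
7 != 4 -> Reject

0


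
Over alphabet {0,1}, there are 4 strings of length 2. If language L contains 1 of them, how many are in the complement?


Alphabet: {0,1}
String length: 2
Total strings of length 2 = 2^2 = 4
Strings in L = 1
Complement = total - |L|
= 4 - 1
= 3

3


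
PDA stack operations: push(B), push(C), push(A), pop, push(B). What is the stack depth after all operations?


Tracing stack operations:
  push(B) -> stack = [B], depth=1
  push(C) -> stack = [B,C], depth=2
  push(A) -> stack = [B,C,A], depth=3
  pop -> removed A, stack = [B,C], depth=2
  push(B) -> stack = [B,C,B], depth=3
Final depth = 3

3


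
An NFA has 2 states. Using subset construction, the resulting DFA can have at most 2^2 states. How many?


NFA has 2 states
Subset construction: each DFA state = subset of NFA states
Maximum subsets = 2^2
2^2 = 4

4


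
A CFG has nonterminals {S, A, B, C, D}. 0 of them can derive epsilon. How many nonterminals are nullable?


Nonterminals: {S, A, B, C, D}
A nonterminal is nullable if it can derive epsilon
Counting nullable nonterminals: 0
Total nullable = 0

0


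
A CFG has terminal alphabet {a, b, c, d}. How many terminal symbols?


Terminal symbols: a, b, c, d
Counting each: a (#1), b (#2), c (#3), d (#4)
Total = 4

4


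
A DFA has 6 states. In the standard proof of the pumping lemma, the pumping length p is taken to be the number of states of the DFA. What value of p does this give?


Pumping lemma for regular languages (standard proof):
Take p = |Q|, the number of DFA states.
Any string of length >= |Q| passes through |Q|+1 states while reading its first |Q| symbols,
so by pigeonhole some state repeats, giving the loop that can be pumped.
Here |Q| = 6
Therefore the proof uses p = 6

6


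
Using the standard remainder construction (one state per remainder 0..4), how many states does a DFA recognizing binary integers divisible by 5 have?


Divisibility by 5 is tracked via the remainder mod 5: 0, 1, ..., 4
The construction assigns one state to each remainder
Number of remainders = 5

5


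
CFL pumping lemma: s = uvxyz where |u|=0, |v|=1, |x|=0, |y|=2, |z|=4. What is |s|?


|s| = |u| + |v| + |x| + |y| + |z|
= 0 + 1 + 0 + 2 + 4
= 1 + 0 + 6
= 1 + 6
= 7

7


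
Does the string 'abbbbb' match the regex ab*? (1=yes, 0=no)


Pattern: ab*
String: 'abbbbb'
Pattern requires: exactly one 'a' followed by zero or more 'b's
First char is 'a' -> OK
Rest 'bbbbb': all b's? Yes
Result: 1

1


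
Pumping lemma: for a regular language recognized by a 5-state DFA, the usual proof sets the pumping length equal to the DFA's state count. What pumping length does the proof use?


Pumping lemma for regular languages (standard proof):
Take p = |Q|, the number of DFA states.
Any string of length >= |Q| passes through |Q|+1 states while reading its first |Q| symbols,
so by pigeonhole some state repeats, giving the loop that can be pumped.
Here |Q| = 5
Therefore the proof uses p = 5

5


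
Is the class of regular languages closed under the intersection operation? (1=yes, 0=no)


Regular languages are closed under:
- Union (DFA product construction)
- Intersection (DFA product construction)
- Complement (swap accept/reject states)
- Concatenation (NFA construction)
- Kleene star (NFA construction)
intersection is in this list
Therefore: closed

1


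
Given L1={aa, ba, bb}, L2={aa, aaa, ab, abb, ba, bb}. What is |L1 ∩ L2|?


L1 = {aa, ba, bb}
L2 = {aa, aaa, ab, abb, ba, bb}
Checking each string in L1 against L2:
  'aa': in L2? Yes
  'ba': in L2? Yes
  'bb': in L2? Yes
Intersection = {aa, ba, bb}
|L1 ∩ L2| = 3

3


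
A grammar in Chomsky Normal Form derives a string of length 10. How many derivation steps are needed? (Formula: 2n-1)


Chomsky Normal Form derivation:
String length n = 10
Each step either:
  - Splits a nonterminal into two (n-1 such steps)
  - Converts a nonterminal to terminal (n such steps)
Total = (n-1) + n = 2n - 1
= 2(10) - 1
= 20 - 1
= 19

19


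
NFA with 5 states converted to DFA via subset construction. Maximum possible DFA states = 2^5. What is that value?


NFA has 5 states
Subset construction: each DFA state = subset of NFA states
Maximum subsets = 2^5
2^5 = 32

32


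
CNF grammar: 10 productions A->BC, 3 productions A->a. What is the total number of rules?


CNF allows two rule forms:
  A -> BC (binary): 10 rules
  A -> a (terminal): 3 rules
Total = 10 + 3 = 13

13


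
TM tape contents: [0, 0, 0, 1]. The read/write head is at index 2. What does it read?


Tape: [0, 0, 0, 1]
Positions: 0 1 2 3
Values:    0 0 0 1
Head at position 2
tape[2] = 0

0


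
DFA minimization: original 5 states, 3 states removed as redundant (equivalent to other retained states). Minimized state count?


Original DFA: 5 states
Redundant states removed: 3
Minimized states = original - removed
= 5 - 3
= 2

2


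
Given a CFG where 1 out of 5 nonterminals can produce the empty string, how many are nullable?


Nonterminals: {S, A, B, C, D}
A nonterminal is nullable if it can derive epsilon
Counting nullable nonterminals: 1
Total nullable = 1

1


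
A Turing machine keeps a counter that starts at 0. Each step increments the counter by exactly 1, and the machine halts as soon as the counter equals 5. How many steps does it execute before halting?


Counter starts at 0. Counting sequence:
  Step 1: counter = 1
  Step 2: counter = 2
  Step 3: counter = 3
  Step 4: counter = 4
  Step 5: counter = 5
Counter reached 5 -> halt
Total steps = 5

5


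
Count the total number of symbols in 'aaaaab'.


String: 'aaaaab'
Counting characters:
  'a' appears 5 time(s)
  'b' appears 1 time(s)
Total length = 5 + 1 = 6

6


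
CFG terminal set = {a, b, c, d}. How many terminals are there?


Terminal symbols: a, b, c, d
Counting each: a (#1), b (#2), c (#3), d (#4)
Total = 4

4


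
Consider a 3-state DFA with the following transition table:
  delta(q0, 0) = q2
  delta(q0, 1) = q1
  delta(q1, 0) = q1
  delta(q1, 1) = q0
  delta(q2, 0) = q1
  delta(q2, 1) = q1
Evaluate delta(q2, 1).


Looking up transition function:
delta(q2, 1) in the table
Row: q2, Column: 1
Result: q1

q1


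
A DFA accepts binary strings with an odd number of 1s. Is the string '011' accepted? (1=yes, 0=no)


DFA has 2 states: q_even (start, accept=no) and q_odd
Processing string '011' character by character:
  Position 0: read '0', 1-count=0 -> q_even (no change)
  Position 1: read '1', 1-count=1 -> q_odd
  Position 2: read '1', 1-count=2 -> q_even
Final state: q_even, total 1s = 2 (even); the DFA requires an odd count -> reject

0


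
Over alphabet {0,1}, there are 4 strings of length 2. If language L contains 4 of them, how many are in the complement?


Alphabet: {0,1}
String length: 2
Total strings of length 2 = 2^2 = 4
Strings in L = 4
Complement = total - |L|
= 4 - 4
= 0

0


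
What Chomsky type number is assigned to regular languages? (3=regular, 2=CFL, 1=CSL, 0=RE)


Chomsky hierarchy levels:
  Type 3: Regular (DFA/NFA/regex)
  Type 2: Context-free (PDA)
  Type 1: Context-sensitive
  Type 0: Recursively enumerable (TM)
'regular' corresponds to Type 3

3


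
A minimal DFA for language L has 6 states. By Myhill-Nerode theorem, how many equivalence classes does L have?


Myhill-Nerode theorem:
Number of equivalence classes = number of states in minimal DFA
Minimal DFA states = 6
Therefore equivalence classes = 6

6


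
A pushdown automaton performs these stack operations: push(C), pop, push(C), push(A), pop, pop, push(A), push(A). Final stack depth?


Tracing stack operations:
  push(C) -> stack = [C], depth=1
  pop -> removed C, stack = [], depth=0
  push(C) -> stack = [C], depth=1
  push(A) -> stack = [C,A], depth=2
  pop -> removed A, stack = [C], depth=1
  pop -> removed C, stack = [], depth=0
  push(A) -> stack = [A], depth=1
  push(A) -> stack = [A,A], depth=2
Final depth = 2

2


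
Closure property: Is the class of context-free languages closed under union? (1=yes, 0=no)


CFL closure properties:
  Closed under: union, concatenation, Kleene star
  NOT closed under: intersection, complement
Operation 'union' is in closed list -> Yes (closed)

1


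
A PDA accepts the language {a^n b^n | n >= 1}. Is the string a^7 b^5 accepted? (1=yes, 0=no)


Language requires equal numbers of a's and b's
PDA pushes for each 'a', pops for each 'b'
Number of a's = 7
Number of b's = 5
7 != 5 -> Reject

0


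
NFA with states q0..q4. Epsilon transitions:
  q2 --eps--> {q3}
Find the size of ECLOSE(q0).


Starting from q0
Initialize closure = {q0}
q0 has no outgoing epsilon transitions -> nothing to add
Final closure: {q0}
Size = 1

1


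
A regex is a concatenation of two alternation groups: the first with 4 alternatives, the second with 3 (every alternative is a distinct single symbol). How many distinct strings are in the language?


First group: 4 alternatives
Second group: 3 alternatives
Concatenation: each choice from group 1 pairs with each from group 2
Total = 4 x 3 = 12

12


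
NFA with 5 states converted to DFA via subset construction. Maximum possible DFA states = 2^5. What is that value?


NFA has 5 states
Subset construction: each DFA state = subset of NFA states
Maximum subsets = 2^5
2^5 = 32

32


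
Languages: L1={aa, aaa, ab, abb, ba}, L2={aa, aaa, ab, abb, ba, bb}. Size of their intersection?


L1 = {aa, aaa, ab, abb, ba}
L2 = {aa, aaa, ab, abb, ba, bb}
Checking each string in L1 against L2:
  'aa': in L2? Yes
  'aaa': in L2? Yes
  'ab': in L2? Yes
  'abb': in L2? Yes
  'ba': in L2? Yes
Intersection = {aa, aaa, ab, abb, ba}
|L1 ∩ L2| = 5

5


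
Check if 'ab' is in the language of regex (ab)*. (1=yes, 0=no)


Pattern: (ab)*
String: 'ab'
Pattern requires: zero or more repetitions of 'ab'
Pairs: ['ab']
All pairs are 'ab'? Yes
Result: 1

1


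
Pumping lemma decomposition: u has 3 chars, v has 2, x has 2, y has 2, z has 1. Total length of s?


|s| = |u| + |v| + |x| + |y| + |z|
= 3 + 2 + 2 + 2 + 1
= 5 + 2 + 3
= 7 + 3
= 10

10


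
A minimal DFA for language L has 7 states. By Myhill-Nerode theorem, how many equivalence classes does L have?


Myhill-Nerode theorem:
Number of equivalence classes = number of states in minimal DFA
Minimal DFA states = 7
Therefore equivalence classes = 7

7


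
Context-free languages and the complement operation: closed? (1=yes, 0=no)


CFL closure properties:
  Closed under: union, concatenation, Kleene star
  NOT closed under: intersection, complement
Operation 'complement' is in not-closed list -> No (not closed)

0


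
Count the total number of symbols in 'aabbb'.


String: 'aabbb'
Counting characters:
  'a' appears 2 time(s)
  'b' appears 3 time(s)
Total length = 2 + 3 = 5

5


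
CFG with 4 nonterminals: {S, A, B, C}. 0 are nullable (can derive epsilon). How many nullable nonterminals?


Nonterminals: {S, A, B, C}
A nonterminal is nullable if it can derive epsilon
Counting nullable nonterminals: 0
Total nullable = 0

0


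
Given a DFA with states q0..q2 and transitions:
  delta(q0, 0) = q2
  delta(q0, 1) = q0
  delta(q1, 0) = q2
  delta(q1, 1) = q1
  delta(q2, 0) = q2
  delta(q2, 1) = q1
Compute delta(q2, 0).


Looking up transition function:
delta(q2, 0) in the table
Row: q2, Column: 0
Result: q2

q2


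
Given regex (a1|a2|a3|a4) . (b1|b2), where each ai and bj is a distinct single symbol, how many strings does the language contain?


First group: 4 alternatives
Second group: 2 alternatives
Concatenation: each choice from group 1 pairs with each from group 2
Total = 4 x 2 = 8

8


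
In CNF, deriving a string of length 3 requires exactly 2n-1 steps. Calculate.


Chomsky Normal Form derivation:
String length n = 3
Each step either:
  - Splits a nonterminal into two (n-1 such steps)
  - Converts a nonterminal to terminal (n such steps)
Total = (n-1) + n = 2n - 1
= 2(3) - 1
= 6 - 1
= 5

5


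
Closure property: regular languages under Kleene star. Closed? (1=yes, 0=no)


Regular languages are closed under:
- Union (DFA product construction)
- Intersection (DFA product construction)
- Complement (swap accept/reject states)
- Concatenation (NFA construction)
- Kleene star (NFA construction)
Kleene star is in this list
Therefore: closed

1


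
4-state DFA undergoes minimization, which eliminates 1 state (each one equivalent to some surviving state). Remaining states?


Original DFA: 4 states
Redundant states removed: 1
Minimized states = original - removed
= 4 - 1
= 3

3


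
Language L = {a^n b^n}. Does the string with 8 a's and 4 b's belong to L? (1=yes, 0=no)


Language requires equal numbers of a's and b's
PDA pushes for each 'a', pops for each 'b'
Number of a's = 8
Number of b's = 4
8 != 4 -> Reject

0


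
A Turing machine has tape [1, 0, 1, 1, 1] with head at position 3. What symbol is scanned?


Tape: [1, 0, 1, 1, 1]
Positions: 0 1 2 3 4
Values:    1 0 1 1 1
Head at position 3
tape[3] = 1

1


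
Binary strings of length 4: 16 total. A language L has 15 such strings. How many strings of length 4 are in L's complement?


Alphabet: {0,1}
String length: 4
Total strings of length 4 = 2^4 = 16
Strings in L = 15
Complement = total - |L|
= 16 - 15
= 1

1


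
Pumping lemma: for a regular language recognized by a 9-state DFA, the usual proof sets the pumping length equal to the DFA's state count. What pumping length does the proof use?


Pumping lemma for regular languages (standard proof):
Take p = |Q|, the number of DFA states.
Any string of length >= |Q| passes through |Q|+1 states while reading its first |Q| symbols,
so by pigeonhole some state repeats, giving the loop that can be pumped.
Here |Q| = 9
Therefore the proof uses p = 9

9


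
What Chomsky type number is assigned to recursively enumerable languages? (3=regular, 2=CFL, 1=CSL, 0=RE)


Chomsky hierarchy levels:
  Type 3: Regular (DFA/NFA/regex)
  Type 2: Context-free (PDA)
  Type 1: Context-sensitive
  Type 0: Recursively enumerable (TM)
'recursively enumerable' corresponds to Type 0

0


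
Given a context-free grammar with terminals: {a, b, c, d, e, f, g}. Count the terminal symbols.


Terminal symbols: a, b, c, d, e, f, g
Counting each: a (#1), b (#2), c (#3), d (#4), e (#5), f (#6), g (#7)
Total = 7

7


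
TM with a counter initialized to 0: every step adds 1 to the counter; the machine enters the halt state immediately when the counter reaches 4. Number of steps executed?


Counter starts at 0. Counting sequence:
  Step 1: counter = 1
  Step 2: counter = 2
  Step 3: counter = 3
  Step 4: counter = 4
Counter reached 4 -> halt
Total steps = 4

4


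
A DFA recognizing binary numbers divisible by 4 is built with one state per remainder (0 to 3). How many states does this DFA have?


Divisibility by 4 is tracked via the remainder mod 4: 0, 1, ..., 3
The construction assigns one state to each remainder
Number of remainders = 4

4


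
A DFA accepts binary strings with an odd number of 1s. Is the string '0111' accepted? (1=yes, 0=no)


DFA has 2 states: q_even (start, accept=no) and q_odd
Processing string '0111' character by character:
  Position 0: read '0', 1-count=0 -> q_even (no change)
  Position 1: read '1', 1-count=1 -> q_odd
  Position 2: read '1', 1-count=2 -> q_even
  Position 3: read '1', 1-count=3 -> q_odd
Final state: q_odd, total 1s = 3 (odd); the DFA requires an odd count -> accept

1


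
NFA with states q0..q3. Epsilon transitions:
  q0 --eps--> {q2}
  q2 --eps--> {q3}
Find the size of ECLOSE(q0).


Starting from q0
Initialize closure = {q0}
Follow epsilon from q0 -> add q2
Follow epsilon from q2 -> add q3
Final closure: {q0, q2, q3}
Size = 3

3


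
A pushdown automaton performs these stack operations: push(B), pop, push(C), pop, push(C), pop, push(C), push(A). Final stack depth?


Tracing stack operations:
  push(B) -> stack = [B], depth=1
  pop -> removed B, stack = [], depth=0
  push(C) -> stack = [C], depth=1
  pop -> removed C, stack = [], depth=0
  push(C) -> stack = [C], depth=1
  pop -> removed C, stack = [], depth=0
  push(C) -> stack = [C], depth=1
  push(A) -> stack = [C,A], depth=2
Final depth = 2

2


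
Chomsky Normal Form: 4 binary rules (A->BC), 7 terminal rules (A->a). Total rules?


CNF allows two rule forms:
  A -> BC (binary): 4 rules
  A -> a (terminal): 7 rules
Total = 4 + 7 = 11

11


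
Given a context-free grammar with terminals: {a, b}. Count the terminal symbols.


Terminal symbols: a, b
Counting each: a (#1), b (#2)
Total = 2

2


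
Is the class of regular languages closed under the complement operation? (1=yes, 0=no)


Regular languages are closed under:
- Union (DFA product construction)
- Intersection (DFA product construction)
- Complement (swap accept/reject states)
- Concatenation (NFA construction)
- Kleene star (NFA construction)
complement is in this list
Therefore: closed

1


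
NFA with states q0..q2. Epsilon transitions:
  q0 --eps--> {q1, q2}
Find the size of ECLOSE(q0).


Starting from q0
Initialize closure = {q0}
Follow epsilon from q0 -> add q1
Follow epsilon from q0 -> add q2
Final closure: {q0, q1, q2}
Size = 3

3


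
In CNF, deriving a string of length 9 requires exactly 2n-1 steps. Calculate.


Chomsky Normal Form derivation:
String length n = 9
Each step either:
  - Splits a nonterminal into two (n-1 such steps)
  - Converts a nonterminal to terminal (n such steps)
Total = (n-1) + n = 2n - 1
= 2(9) - 1
= 18 - 1
= 17

17


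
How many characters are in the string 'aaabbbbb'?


String: 'aaabbbbb'
Counting characters:
  'a' appears 3 time(s)
  'b' appears 5 time(s)
Total length = 3 + 5 = 8

8


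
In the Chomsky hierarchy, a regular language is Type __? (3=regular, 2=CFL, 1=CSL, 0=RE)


Chomsky hierarchy levels:
  Type 3: Regular (DFA/NFA/regex)
  Type 2: Context-free (PDA)
  Type 1: Context-sensitive
  Type 0: Recursively enumerable (TM)
'regular' corresponds to Type 3

3


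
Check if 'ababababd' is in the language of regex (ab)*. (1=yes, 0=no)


Pattern: (ab)*
String: 'ababababd'
Pattern requires: zero or more repetitions of 'ab'
Length 9 is odd -> cannot be (ab)* -> no match
Result: 0

0


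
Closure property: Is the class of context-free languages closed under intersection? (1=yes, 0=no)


CFL closure properties:
  Closed under: union, concatenation, Kleene star
  NOT closed under: intersection, complement
Operation 'intersection' is in not-closed list -> No (not closed)

0


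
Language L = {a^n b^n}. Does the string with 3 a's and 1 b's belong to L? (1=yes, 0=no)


Language requires equal numbers of a's and b's
PDA pushes for each 'a', pops for each 'b'
Number of a's = 3
Number of b's = 1
3 != 1 -> Reject

0


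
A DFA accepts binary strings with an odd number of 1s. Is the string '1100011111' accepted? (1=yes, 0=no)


DFA has 2 states: q_even (start, accept=no) and q_odd
Processing string '1100011111' character by character:
  Position 0: read '1', 1-count=1 -> q_odd
  Position 1: read '1', 1-count=2 -> q_even
  Position 2: read '0', 1-count=2 -> q_even (no change)
  Position 3: read '0', 1-count=2 -> q_even (no change)
  Position 4: read '0', 1-count=2 -> q_even (no change)
  Position 5: read '1', 1-count=3 -> q_odd
  Position 6: read '1', 1-count=4 -> q_even
  Position 7: read '1', 1-count=5 -> q_odd
  Position 8: read '1', 1-count=6 -> q_even
  Position 9: read '1', 1-count=7 -> q_odd
Final state: q_odd, total 1s = 7 (odd); the DFA requires an odd count -> accept

1


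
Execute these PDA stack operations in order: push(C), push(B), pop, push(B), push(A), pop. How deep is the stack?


Tracing stack operations:
  push(C) -> stack = [C], depth=1
  push(B) -> stack = [C,B], depth=2
  pop -> removed B, stack = [C], depth=1
  push(B) -> stack = [C,B], depth=2
  push(A) -> stack = [C,B,A], depth=3
  pop -> removed A, stack = [C,B], depth=2
Final depth = 2

2


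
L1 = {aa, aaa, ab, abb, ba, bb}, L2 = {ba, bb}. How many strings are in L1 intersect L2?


L1 = {aa, aaa, ab, abb, ba, bb}
L2 = {ba, bb}
Checking each string in L1 against L2:
  'aa': in L2? No
  'aaa': in L2? No
  'ab': in L2? No
  'abb': in L2? No
  'ba': in L2? Yes
  'bb': in L2? Yes
Intersection = {ba, bb}
|L1 ∩ L2| = 2

2


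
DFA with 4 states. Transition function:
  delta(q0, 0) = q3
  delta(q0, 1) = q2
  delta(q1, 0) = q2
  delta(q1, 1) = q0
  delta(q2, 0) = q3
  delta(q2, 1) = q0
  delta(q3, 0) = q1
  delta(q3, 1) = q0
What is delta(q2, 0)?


Looking up transition function:
delta(q2, 0) in the table
Row: q2, Column: 0
Result: q3

q3


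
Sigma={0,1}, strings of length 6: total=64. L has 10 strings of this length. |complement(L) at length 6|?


Alphabet: {0,1}
String length: 6
Total strings of length 6 = 2^6 = 64
Strings in L = 10
Complement = total - |L|
= 64 - 10
= 54

54
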